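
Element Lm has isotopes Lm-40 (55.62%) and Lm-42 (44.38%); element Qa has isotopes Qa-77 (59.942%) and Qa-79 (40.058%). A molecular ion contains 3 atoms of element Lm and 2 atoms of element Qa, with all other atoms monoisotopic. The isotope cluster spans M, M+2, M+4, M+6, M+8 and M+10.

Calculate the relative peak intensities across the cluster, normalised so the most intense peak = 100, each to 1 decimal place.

18.0 : 67.1 : 100.0 : 74.3 : 27.6 : 4.1

Element Lm pattern (n=3): 0.17206516 : 0.41187983 : 0.32864485 : 0.08741016
Element Qa pattern (n=2): 0.35930434 : 0.48023133 : 0.16046434
Convolve the two distributions (both contribute in 2-u steps):
  M: 0.17206516×0.35930434 = 0.061824
  M+2: 0.17206516×0.48023133 + 0.41187983×0.35930434 = 0.230621
  M+4: 0.17206516×0.16046434 + 0.41187983×0.48023133 + 0.32864485×0.35930434 = 0.343491
  M+6: 0.41187983×0.16046434 + 0.32864485×0.48023133 + 0.08741016×0.35930434 = 0.255324
  M+8: 0.32864485×0.16046434 + 0.08741016×0.48023133 = 0.094713
  M+10: 0.08741016×0.16046434 = 0.014026
Scale to base peak (0.343491) = 100: 18.0 : 67.1 : 100.0 : 74.3 : 27.6 : 4.1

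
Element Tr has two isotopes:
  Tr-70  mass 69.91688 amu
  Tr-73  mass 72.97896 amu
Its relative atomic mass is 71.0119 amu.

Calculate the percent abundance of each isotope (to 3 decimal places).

Writing the weighted mean with unknown fraction x of Tr-70:
69.91688·x + 72.97896·(1 − x) = 71.0119
(69.91688 − 72.97896)·x = 71.0119 − 72.97896
x = -1.96706 / -3.06208 = 0.64239 → 64.239% Tr-70, 35.761% Tr-73.

Tr-70: 64.239%, Tr-73: 35.761%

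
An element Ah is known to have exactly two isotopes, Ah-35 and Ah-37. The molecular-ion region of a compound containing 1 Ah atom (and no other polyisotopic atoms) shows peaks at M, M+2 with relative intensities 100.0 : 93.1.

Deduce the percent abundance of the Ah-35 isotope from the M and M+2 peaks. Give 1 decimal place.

51.8%

Let p = fractional abundance of Ah-35. I(M+2)/I(M) = [C(1,1)·p^0·(1−p)] / p^1 = 1·(1−p)/p = 93.1/100.0 = 0.9310
(1−p)/p = 0.9310/1 = 0.9310  ⇒  p = 1/(1 + 0.9310) = 0.5179
Ah-35: 51.8%, Ah-37: 48.2%.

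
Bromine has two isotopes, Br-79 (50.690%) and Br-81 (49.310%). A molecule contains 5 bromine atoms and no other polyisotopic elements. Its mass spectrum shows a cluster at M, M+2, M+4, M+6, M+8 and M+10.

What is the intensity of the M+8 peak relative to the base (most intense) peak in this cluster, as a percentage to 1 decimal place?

Binomial terms of (0.50690 + 0.49310)^5: M 0.0335, M+2 0.1628, M+4 0.3167, M+6 0.3081, M+8 0.1498, M+10 0.0292 → M+4 is the base peak.
P(M+4) = C(5,2) × 0.50690^3 × 0.49310^2 = 10 × 0.13024674 × 0.24314761 = 0.316692 (base)
P(M+8) = C(5,4) × 0.50690^1 × 0.49310^4 = 5 × 0.5069 × 0.05912076 = 0.149842
Relative intensity = 0.149842 / 0.316692 × 100 = 47.3

47.3%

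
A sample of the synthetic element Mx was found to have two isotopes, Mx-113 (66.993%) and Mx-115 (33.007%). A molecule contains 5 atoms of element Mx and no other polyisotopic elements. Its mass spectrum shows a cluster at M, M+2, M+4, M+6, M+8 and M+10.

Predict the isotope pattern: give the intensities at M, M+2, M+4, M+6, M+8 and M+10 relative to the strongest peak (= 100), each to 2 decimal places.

40.59 : 100.00 : 98.54 : 48.55 : 11.96 : 1.18

Expanding (0.66993 + 0.33007)^5:
P(M) = 0.66993^5 = 0.134942
P(M+2) = 5 × 0.66993^4 × 0.33007^1 = 0.332425
P(M+4) = 10 × 0.66993^3 × 0.33007^2 = 0.327567
P(M+6) = 10 × 0.66993^2 × 0.33007^3 = 0.161390
P(M+8) = 5 × 0.66993^1 × 0.33007^4 = 0.039758
P(M+10) = 0.33007^5 = 0.003918
The M+2 peak is largest (0.332425); scaling to 100 gives 40.59 : 100.00 : 98.54 : 48.55 : 11.96 : 1.18.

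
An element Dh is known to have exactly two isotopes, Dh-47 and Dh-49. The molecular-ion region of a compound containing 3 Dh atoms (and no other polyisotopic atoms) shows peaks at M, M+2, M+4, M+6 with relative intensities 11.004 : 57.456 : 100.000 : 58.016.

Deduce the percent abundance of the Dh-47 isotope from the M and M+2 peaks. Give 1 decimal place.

36.5%

Let p = fractional abundance of Dh-47. I(M+2)/I(M) = [C(3,1)·p^2·(1−p)] / p^3 = 3·(1−p)/p = 57.456/11.004 = 5.2214
(1−p)/p = 5.2214/3 = 1.7405  ⇒  p = 1/(1 + 1.7405) = 0.3649
Dh-47: 36.5%, Dh-49: 63.5%.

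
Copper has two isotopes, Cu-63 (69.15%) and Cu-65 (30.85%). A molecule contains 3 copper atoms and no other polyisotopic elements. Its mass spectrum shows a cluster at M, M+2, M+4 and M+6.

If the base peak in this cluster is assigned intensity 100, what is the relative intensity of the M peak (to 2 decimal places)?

(0.6915 + 0.3085)^3 gives M 0.3307, M+2 0.4425, M+4 0.1974, M+6 0.0294; the largest is M+2.
P(M+2) = C(3,1) × 0.6915^2 × 0.3085^1 = 3 × 0.47817225 × 0.3085 = 0.442548 (base)
P(M) = C(3,0) × 0.6915^3 × 0.3085^0 = 1 × 0.33065611 × 1.0000 = 0.330656
Relative intensity = 0.330656 / 0.442548 × 100 = 74.72

74.72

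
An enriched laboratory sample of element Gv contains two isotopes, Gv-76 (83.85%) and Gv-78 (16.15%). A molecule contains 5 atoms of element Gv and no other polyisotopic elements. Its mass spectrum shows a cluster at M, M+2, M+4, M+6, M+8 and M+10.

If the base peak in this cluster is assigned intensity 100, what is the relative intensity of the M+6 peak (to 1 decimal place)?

7.1

Term probabilities: M 0.4145, M+2 0.3992, M+4 0.1538, M+6 0.0296, M+8 0.0029, M+10 0.0001. Base peak = M.
P(M) = C(5,0) × 0.8385^5 × 0.1615^0 = 1 × 0.41449122 × 1.0000 = 0.414491 (base)
P(M+6) = C(5,3) × 0.8385^2 × 0.1615^3 = 10 × 0.70308225 × 0.00421228 = 0.029616
Relative intensity = 0.029616 / 0.414491 × 100 = 7.1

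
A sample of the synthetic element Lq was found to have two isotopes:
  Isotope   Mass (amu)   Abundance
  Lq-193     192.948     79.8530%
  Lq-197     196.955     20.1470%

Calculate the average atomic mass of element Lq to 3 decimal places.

Weight each isotope mass by its fractional abundance: 0.798530 × 192.948 + 0.201470 × 196.955
= 154.0748 + 39.6805 = 193.7553 amu

193.755 amu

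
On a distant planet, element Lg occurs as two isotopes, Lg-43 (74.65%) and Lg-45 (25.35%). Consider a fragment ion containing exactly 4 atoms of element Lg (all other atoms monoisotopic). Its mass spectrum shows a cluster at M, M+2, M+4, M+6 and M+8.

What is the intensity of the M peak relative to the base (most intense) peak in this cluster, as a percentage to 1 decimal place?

73.6%

Binomial terms of (0.7465 + 0.2535)^4: M 0.3105, M+2 0.4218, M+4 0.2149, M+6 0.0486, M+8 0.0041 → M+2 is the base peak.
P(M+2) = C(4,1) × 0.7465^3 × 0.2535^1 = 4 × 0.41599627 × 0.2535 = 0.421820 (base)
P(M) = C(4,0) × 0.7465^4 × 0.2535^0 = 1 × 0.31054122 × 1.0000 = 0.310541
Relative intensity = 0.310541 / 0.421820 × 100 = 73.6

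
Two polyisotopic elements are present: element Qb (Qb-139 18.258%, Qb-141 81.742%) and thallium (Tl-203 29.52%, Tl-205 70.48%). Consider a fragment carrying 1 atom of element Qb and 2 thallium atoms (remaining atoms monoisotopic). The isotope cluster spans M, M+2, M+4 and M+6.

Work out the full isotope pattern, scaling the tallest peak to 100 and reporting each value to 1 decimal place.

Element Qb pattern (n=1): 0.18258 : 0.81742
Thallium pattern (n=2): 0.08714304 : 0.41611392 : 0.49674304
Convolve the two distributions (both contribute in 2-u steps):
  M: 0.18258×0.08714304 = 0.015911
  M+2: 0.18258×0.41611392 + 0.81742×0.08714304 = 0.147207
  M+4: 0.18258×0.49674304 + 0.81742×0.41611392 = 0.430835
  M+6: 0.81742×0.49674304 = 0.406048
Scale to base peak (0.430835) = 100: 3.7 : 34.2 : 100.0 : 94.2

3.7 : 34.2 : 100.0 : 94.2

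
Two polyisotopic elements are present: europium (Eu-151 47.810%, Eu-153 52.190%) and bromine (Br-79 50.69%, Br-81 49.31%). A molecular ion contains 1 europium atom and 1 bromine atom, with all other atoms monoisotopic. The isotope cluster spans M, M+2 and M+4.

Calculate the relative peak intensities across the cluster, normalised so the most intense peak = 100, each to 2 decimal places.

48.44 : 100.00 : 51.44

Europium pattern (n=1): 0.4781 : 0.5219
Bromine pattern (n=1): 0.5069 : 0.4931
Convolve the two distributions (both contribute in 2-u steps):
  M: 0.4781×0.5069 = 0.242349
  M+2: 0.4781×0.4931 + 0.5219×0.5069 = 0.500302
  M+4: 0.5219×0.4931 = 0.257349
Scale to base peak (0.500302) = 100: 48.44 : 100.00 : 51.44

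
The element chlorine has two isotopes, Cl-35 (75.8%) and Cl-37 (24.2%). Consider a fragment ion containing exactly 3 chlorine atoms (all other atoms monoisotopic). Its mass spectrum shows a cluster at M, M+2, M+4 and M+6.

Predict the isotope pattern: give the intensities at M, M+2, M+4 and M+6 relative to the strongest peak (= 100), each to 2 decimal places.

100.00 : 95.78 : 30.58 : 3.25

Expanding (0.758 + 0.242)^3:
P(M) = 0.758^3 = 0.435520
P(M+2) = 3 × 0.758^2 × 0.242^1 = 0.417133
P(M+4) = 3 × 0.758^1 × 0.242^2 = 0.133175
P(M+6) = 0.242^3 = 0.014172
The M peak is largest (0.435520); scaling to 100 gives 100.00 : 95.78 : 30.58 : 3.25.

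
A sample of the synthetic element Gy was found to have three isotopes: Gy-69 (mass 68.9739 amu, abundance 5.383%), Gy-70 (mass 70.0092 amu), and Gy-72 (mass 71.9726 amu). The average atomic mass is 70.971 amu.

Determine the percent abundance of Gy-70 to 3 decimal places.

42.792%

Let x and y be the fractions of Gy-70 and Gy-72. Then x + y = 1 − 0.05383 = 0.94617 and 70.0092x + 71.9726y = 70.971 − 0.05383×68.9739 = 67.258134963.
Substituting: 70.0092x + 71.9726(0.94617 − x) = 67.258134963
(70.0092 − 71.9726)x = -0.840179979  ⇒  x = 0.42792, y = 0.51825
Gy-70: 42.792%, Gy-72: 51.825%.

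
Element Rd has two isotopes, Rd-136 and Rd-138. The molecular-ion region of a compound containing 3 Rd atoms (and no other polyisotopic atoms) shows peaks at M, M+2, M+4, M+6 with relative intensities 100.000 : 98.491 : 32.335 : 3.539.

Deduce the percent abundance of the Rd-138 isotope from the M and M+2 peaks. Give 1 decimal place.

Write p for the Rd-136 fraction. I(M+2)/I(M) = [C(3,1)·p^2·(1−p)] / p^3 = 3·(1−p)/p = 98.491/100.000 = 0.9849
(1−p)/p = 0.9849/3 = 0.3283  ⇒  p = 1/(1 + 0.3283) = 0.7528
Rd-136: 75.3%, Rd-138: 24.7%.

24.7%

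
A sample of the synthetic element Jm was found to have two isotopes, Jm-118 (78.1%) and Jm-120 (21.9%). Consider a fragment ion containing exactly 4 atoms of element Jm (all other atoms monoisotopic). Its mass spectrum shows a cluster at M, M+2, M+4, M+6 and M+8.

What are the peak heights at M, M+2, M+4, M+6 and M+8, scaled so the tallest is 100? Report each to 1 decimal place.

89.2 : 100.0 : 42.1 : 7.9 : 0.6

Expanding (0.781 + 0.219)^4:
P(M) = 0.781^4 = 0.372052
P(M+2) = 4 × 0.781^3 × 0.219^1 = 0.417308
P(M+4) = 6 × 0.781^2 × 0.219^2 = 0.175526
P(M+6) = 4 × 0.781^1 × 0.219^3 = 0.032813
P(M+8) = 0.219^4 = 0.002300
The M+2 peak is largest (0.417308); scaling to 100 gives 89.2 : 100.0 : 42.1 : 7.9 : 0.6.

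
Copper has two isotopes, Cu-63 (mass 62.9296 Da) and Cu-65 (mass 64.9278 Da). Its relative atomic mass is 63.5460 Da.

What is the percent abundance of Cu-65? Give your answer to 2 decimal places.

With x = fraction of Cu-63 (so Cu-65 is 1 − x):
62.9296·x + 64.9278·(1 − x) = 63.5460
(62.9296 − 64.9278)·x = 63.5460 − 64.9278
x = -1.3818 / -1.9982 = 0.69152 → 69.15% Cu-63, 30.85% Cu-65.

30.85%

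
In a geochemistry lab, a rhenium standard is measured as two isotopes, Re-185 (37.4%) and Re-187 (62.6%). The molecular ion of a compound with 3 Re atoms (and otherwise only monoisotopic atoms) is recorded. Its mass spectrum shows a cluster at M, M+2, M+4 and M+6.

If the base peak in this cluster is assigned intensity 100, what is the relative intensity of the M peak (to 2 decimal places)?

Term probabilities: M 0.0523, M+2 0.2627, M+4 0.4397, M+6 0.2453. Base peak = M+4.
P(M+4) = C(3,2) × 0.374^1 × 0.626^2 = 3 × 0.3740 × 0.391876 = 0.439685 (base)
P(M) = C(3,0) × 0.374^3 × 0.626^0 = 1 × 0.05231362 × 1.0000 = 0.052314
Relative intensity = 0.052314 / 0.439685 × 100 = 11.90

11.90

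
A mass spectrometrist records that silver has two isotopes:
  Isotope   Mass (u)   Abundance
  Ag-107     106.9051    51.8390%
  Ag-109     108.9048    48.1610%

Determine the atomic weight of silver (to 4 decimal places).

107.8682 u

The abundance-weighted mean is 0.518390 × 106.9051 + 0.481610 × 108.9048
= 55.41853 + 52.44964 = 107.86817 u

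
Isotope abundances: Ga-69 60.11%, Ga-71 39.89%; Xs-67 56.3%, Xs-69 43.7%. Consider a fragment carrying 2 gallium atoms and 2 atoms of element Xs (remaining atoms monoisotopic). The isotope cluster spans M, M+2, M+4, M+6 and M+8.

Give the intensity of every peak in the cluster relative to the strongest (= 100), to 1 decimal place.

32.2 : 92.8 : 100.0 : 47.8 : 8.5

Gallium pattern (n=2): 0.36132121 : 0.47955758 : 0.15912121
Element Xs pattern (n=2): 0.316969 : 0.492062 : 0.190969
Convolve the two distributions (both contribute in 2-u steps):
  M: 0.36132121×0.316969 = 0.114528
  M+2: 0.36132121×0.492062 + 0.47955758×0.316969 = 0.329797
  M+4: 0.36132121×0.190969 + 0.47955758×0.492062 + 0.15912121×0.316969 = 0.355410
  M+6: 0.47955758×0.190969 + 0.15912121×0.492062 = 0.169878
  M+8: 0.15912121×0.190969 = 0.030387
Scale to base peak (0.355410) = 100: 32.2 : 92.8 : 100.0 : 47.8 : 8.5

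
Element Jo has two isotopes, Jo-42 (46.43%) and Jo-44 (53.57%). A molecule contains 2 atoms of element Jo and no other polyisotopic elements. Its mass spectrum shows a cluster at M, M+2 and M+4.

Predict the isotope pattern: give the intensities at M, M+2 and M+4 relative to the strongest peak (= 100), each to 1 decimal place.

43.3 : 100.0 : 57.7

Each Jo atom is independently Jo-42 (p = 0.4643) or Jo-44 (q = 0.5357); the cluster is the binomial expansion (p + q)^2.
P(M) = 0.4643^2 = 0.215574
P(M+2) = 2 × 0.4643^1 × 0.5357^1 = 0.497451
P(M+4) = 0.5357^2 = 0.286974
The M+2 peak is largest (0.497451); scaling to 100 gives 43.3 : 100.0 : 57.7.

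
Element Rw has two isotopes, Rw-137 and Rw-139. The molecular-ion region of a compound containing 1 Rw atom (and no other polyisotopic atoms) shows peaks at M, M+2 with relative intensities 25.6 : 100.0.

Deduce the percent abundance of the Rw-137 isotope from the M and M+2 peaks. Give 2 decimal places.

20.38%

Let p = fractional abundance of Rw-137. I(M+2)/I(M) = [C(1,1)·p^0·(1−p)] / p^1 = 1·(1−p)/p = 100.0/25.6 = 3.9062
(1−p)/p = 3.9062/1 = 3.9062  ⇒  p = 1/(1 + 3.9062) = 0.2038
Rw-137: 20.38%, Rw-139: 79.62%.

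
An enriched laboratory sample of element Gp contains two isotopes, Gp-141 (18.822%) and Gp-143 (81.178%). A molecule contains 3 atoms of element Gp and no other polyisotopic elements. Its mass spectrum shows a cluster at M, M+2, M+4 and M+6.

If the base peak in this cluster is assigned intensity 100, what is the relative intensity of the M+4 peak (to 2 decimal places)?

Binomial terms of (0.18822 + 0.81178)^3: M 0.0067, M+2 0.0863, M+4 0.3721, M+6 0.5350 → M+6 is the base peak.
P(M+6) = C(3,3) × 0.18822^0 × 0.81178^3 = 1 × 1.0000 × 0.53495228 = 0.534952 (base)
P(M+4) = C(3,2) × 0.18822^1 × 0.81178^2 = 3 × 0.18822 × 0.65898677 = 0.372103
Relative intensity = 0.372103 / 0.534952 × 100 = 69.56

69.56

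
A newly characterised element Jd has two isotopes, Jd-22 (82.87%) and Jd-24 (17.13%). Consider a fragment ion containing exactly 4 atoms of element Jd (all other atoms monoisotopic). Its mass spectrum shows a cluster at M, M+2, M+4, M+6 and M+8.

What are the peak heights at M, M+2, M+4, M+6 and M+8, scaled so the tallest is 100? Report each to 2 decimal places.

The 4 Jd atoms are independent, so intensities follow the terms of (0.8287 + 0.1713)^4.
P(M) = 0.8287^4 = 0.471617
P(M+2) = 4 × 0.8287^3 × 0.1713^1 = 0.389950
P(M+4) = 6 × 0.8287^2 × 0.1713^2 = 0.120910
P(M+6) = 4 × 0.8287^1 × 0.1713^3 = 0.016662
P(M+8) = 0.1713^4 = 0.000861
The M peak is largest (0.471617); scaling to 100 gives 100.00 : 82.68 : 25.64 : 3.53 : 0.18.

100.00 : 82.68 : 25.64 : 3.53 : 0.18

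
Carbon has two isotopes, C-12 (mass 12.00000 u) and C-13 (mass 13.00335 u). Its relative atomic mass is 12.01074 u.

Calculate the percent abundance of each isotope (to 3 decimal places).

C-12: 98.930%, C-13: 1.070%

With x = fraction of C-12 (so C-13 is 1 − x):
12.00000·x + 13.00335·(1 − x) = 12.01074
(12.00000 − 13.00335)·x = 12.01074 − 13.00335
x = -0.99261 / -1.00335 = 0.98930 → 98.930% C-12, 1.070% C-13.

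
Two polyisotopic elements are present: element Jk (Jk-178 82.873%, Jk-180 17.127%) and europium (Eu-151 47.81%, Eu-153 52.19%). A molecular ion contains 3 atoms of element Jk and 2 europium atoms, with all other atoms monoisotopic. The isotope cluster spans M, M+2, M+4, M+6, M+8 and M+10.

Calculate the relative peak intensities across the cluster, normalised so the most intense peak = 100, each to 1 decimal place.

35.7 : 100.0 : 95.4 : 36.6 : 6.1 : 0.4

Element Jk pattern (n=3): 0.56916631 : 0.35288132 : 0.07292844 : 0.00502393
Europium pattern (n=2): 0.22857961 : 0.49904078 : 0.27237961
Convolve the two distributions (both contribute in 2-u steps):
  M: 0.56916631×0.22857961 = 0.130100
  M+2: 0.56916631×0.49904078 + 0.35288132×0.22857961 = 0.364699
  M+4: 0.56916631×0.27237961 + 0.35288132×0.49904078 + 0.07292844×0.22857961 = 0.347801
  M+6: 0.35288132×0.27237961 + 0.07292844×0.49904078 + 0.00502393×0.22857961 = 0.133660
  M+8: 0.07292844×0.27237961 + 0.00502393×0.49904078 = 0.022371
  M+10: 0.00502393×0.27237961 = 0.001368
Scale to base peak (0.364699) = 100: 35.7 : 100.0 : 95.4 : 36.6 : 6.1 : 0.4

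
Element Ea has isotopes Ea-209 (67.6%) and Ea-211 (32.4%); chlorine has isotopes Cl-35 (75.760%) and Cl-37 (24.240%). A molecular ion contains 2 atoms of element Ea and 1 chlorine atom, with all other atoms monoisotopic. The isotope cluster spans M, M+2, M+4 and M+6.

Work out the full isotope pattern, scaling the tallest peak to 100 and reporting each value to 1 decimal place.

78.2 : 100.0 : 42.0 : 5.7

Element Ea pattern (n=2): 0.456976 : 0.438048 : 0.104976
Chlorine pattern (n=1): 0.7576 : 0.2424
Convolve the two distributions (both contribute in 2-u steps):
  M: 0.456976×0.7576 = 0.346205
  M+2: 0.456976×0.2424 + 0.438048×0.7576 = 0.442636
  M+4: 0.438048×0.2424 + 0.104976×0.7576 = 0.185713
  M+6: 0.104976×0.2424 = 0.025446
Scale to base peak (0.442636) = 100: 78.2 : 100.0 : 42.0 : 5.7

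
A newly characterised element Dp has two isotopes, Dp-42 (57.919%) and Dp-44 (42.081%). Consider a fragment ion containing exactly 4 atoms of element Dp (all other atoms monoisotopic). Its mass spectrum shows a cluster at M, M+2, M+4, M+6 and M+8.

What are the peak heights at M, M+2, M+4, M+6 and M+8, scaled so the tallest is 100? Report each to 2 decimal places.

31.57 : 91.76 : 100.00 : 48.44 : 8.80

The 4 Dp atoms are independent, so intensities follow the terms of (0.57919 + 0.42081)^4.
P(M) = 0.57919^4 = 0.112534
P(M+2) = 4 × 0.57919^3 × 0.42081^1 = 0.327046
P(M+4) = 6 × 0.57919^2 × 0.42081^2 = 0.356423
P(M+6) = 4 × 0.57919^1 × 0.42081^3 = 0.172639
P(M+8) = 0.42081^4 = 0.031358
The M+4 peak is largest (0.356423); scaling to 100 gives 31.57 : 91.76 : 100.00 : 48.44 : 8.80.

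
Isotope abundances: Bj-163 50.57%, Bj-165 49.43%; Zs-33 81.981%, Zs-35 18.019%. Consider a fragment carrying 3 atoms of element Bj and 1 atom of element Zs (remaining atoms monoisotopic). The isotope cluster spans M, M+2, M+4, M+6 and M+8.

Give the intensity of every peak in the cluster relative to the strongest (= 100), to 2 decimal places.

Element Bj pattern (n=3): 0.12932392 : 0.37922571 : 0.37067682 : 0.12077355
Element Zs pattern (n=1): 0.81981 : 0.18019
Convolve the two distributions (both contribute in 2-u steps):
  M: 0.12932392×0.81981 = 0.106021
  M+2: 0.12932392×0.18019 + 0.37922571×0.81981 = 0.334196
  M+4: 0.37922571×0.18019 + 0.37067682×0.81981 = 0.372217
  M+6: 0.37067682×0.18019 + 0.12077355×0.81981 = 0.165804
  M+8: 0.12077355×0.18019 = 0.021762
Scale to base peak (0.372217) = 100: 28.48 : 89.79 : 100.00 : 44.54 : 5.85

28.48 : 89.79 : 100.00 : 44.54 : 5.85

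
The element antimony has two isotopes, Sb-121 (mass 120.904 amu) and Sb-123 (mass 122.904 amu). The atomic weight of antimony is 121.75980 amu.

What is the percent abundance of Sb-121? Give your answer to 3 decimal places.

With x = fraction of Sb-121 (so Sb-123 is 1 − x):
120.904·x + 122.904·(1 − x) = 121.75980
(120.904 − 122.904)·x = 121.75980 − 122.904
x = -1.14420 / -2.000 = 0.57210 → 57.210% Sb-121, 42.790% Sb-123.

57.210%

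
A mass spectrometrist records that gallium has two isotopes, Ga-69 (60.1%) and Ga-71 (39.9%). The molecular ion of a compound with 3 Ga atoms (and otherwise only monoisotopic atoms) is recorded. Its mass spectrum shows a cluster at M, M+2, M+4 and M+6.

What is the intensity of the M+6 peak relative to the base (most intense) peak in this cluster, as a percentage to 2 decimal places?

14.69%

Term probabilities: M 0.2171, M+2 0.4324, M+4 0.2870, M+6 0.0635. Base peak = M+2.
P(M+2) = C(3,1) × 0.601^2 × 0.399^1 = 3 × 0.361201 × 0.3990 = 0.432358 (base)
P(M+6) = C(3,3) × 0.601^0 × 0.399^3 = 1 × 1.0000 × 0.0635212 = 0.063521
Relative intensity = 0.063521 / 0.432358 × 100 = 14.69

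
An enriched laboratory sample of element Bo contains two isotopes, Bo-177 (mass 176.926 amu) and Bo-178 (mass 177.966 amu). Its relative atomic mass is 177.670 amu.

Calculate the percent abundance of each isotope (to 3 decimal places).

Let x be the fractional abundance of Bo-177; then Bo-178 has abundance 1 − x.
176.926·x + 177.966·(1 − x) = 177.670
(176.926 − 177.966)·x = 177.670 − 177.966
x = -0.296 / -1.040 = 0.28462 → 28.462% Bo-177, 71.538% Bo-178.

Bo-177: 28.462%, Bo-178: 71.538%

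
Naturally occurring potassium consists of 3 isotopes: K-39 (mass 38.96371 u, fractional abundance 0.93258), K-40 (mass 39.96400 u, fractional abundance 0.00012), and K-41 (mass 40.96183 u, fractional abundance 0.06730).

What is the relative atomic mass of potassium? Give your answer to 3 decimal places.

The abundance-weighted mean is 0.93258 × 38.96371 + 0.00012 × 39.96400 + 0.06730 × 40.96183
= 36.336777 + 0.004796 + 2.756731 = 39.098304 u

39.098 u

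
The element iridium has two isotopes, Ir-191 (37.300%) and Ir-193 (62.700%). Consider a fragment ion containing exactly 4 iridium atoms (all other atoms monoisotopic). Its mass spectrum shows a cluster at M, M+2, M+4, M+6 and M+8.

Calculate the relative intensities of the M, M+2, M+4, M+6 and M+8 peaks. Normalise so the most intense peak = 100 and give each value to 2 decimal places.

5.26 : 35.39 : 89.23 : 100.00 : 42.02

Each Ir atom is independently Ir-191 (p = 0.37300) or Ir-193 (q = 0.62700); the cluster is the binomial expansion (p + q)^4.
P(M) = 0.37300^4 = 0.019357
P(M+2) = 4 × 0.37300^3 × 0.62700^1 = 0.130153
P(M+4) = 6 × 0.37300^2 × 0.62700^2 = 0.328174
P(M+6) = 4 × 0.37300^1 × 0.62700^3 = 0.367766
P(M+8) = 0.62700^4 = 0.154550
The M+6 peak is largest (0.367766); scaling to 100 gives 5.26 : 35.39 : 89.23 : 100.00 : 42.02.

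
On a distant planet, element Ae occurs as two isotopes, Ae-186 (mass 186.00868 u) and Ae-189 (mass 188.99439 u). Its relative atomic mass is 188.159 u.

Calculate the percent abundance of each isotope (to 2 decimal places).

Ae-186: 27.98%, Ae-189: 72.02%

Writing the weighted mean with unknown fraction x of Ae-186:
186.00868·x + 188.99439·(1 − x) = 188.159
(186.00868 − 188.99439)·x = 188.159 − 188.99439
x = -0.83539 / -2.98571 = 0.27980 → 27.98% Ae-186, 72.02% Ae-189.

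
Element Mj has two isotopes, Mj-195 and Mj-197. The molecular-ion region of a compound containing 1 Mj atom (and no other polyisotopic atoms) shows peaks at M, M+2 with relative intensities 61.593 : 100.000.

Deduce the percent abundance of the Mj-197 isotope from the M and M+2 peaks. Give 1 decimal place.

61.9%

Write p for the Mj-195 fraction. I(M+2)/I(M) = [C(1,1)·p^0·(1−p)] / p^1 = 1·(1−p)/p = 100.000/61.593 = 1.6236
(1−p)/p = 1.6236/1 = 1.6236  ⇒  p = 1/(1 + 1.6236) = 0.3812
Mj-195: 38.1%, Mj-197: 61.9%.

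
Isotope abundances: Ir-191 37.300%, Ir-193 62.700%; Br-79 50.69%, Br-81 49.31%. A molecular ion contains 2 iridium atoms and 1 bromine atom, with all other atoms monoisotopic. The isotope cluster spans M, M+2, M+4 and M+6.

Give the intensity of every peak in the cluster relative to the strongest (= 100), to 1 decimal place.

Iridium pattern (n=2): 0.139129 : 0.467742 : 0.393129
Bromine pattern (n=1): 0.5069 : 0.4931
Convolve the two distributions (both contribute in 2-u steps):
  M: 0.139129×0.5069 = 0.070524
  M+2: 0.139129×0.4931 + 0.467742×0.5069 = 0.305703
  M+4: 0.467742×0.4931 + 0.393129×0.5069 = 0.429921
  M+6: 0.393129×0.4931 = 0.193852
Scale to base peak (0.429921) = 100: 16.4 : 71.1 : 100.0 : 45.1

16.4 : 71.1 : 100.0 : 45.1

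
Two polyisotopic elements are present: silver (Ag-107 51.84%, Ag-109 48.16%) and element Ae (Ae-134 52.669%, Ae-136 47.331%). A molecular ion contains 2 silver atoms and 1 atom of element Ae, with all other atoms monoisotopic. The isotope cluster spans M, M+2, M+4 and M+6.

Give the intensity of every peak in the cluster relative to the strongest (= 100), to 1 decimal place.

Silver pattern (n=2): 0.26873856 : 0.49932288 : 0.23193856
Element Ae pattern (n=1): 0.52669 : 0.47331
Convolve the two distributions (both contribute in 2-u steps):
  M: 0.26873856×0.52669 = 0.141542
  M+2: 0.26873856×0.47331 + 0.49932288×0.52669 = 0.390185
  M+4: 0.49932288×0.47331 + 0.23193856×0.52669 = 0.358494
  M+6: 0.23193856×0.47331 = 0.109779
Scale to base peak (0.390185) = 100: 36.3 : 100.0 : 91.9 : 28.1

36.3 : 100.0 : 91.9 : 28.1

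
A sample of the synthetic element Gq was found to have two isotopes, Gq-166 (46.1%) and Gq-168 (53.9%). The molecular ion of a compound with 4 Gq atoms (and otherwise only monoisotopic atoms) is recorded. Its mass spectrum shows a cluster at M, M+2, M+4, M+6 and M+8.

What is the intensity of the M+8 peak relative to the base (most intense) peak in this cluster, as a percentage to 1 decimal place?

22.8%

Term probabilities: M 0.0452, M+2 0.2112, M+4 0.3705, M+6 0.2888, M+8 0.0844. Base peak = M+4.
P(M+4) = C(4,2) × 0.461^2 × 0.539^2 = 6 × 0.212521 × 0.290521 = 0.370451 (base)
P(M+8) = C(4,4) × 0.461^0 × 0.539^4 = 1 × 1.0000 × 0.08440245 = 0.084402
Relative intensity = 0.084402 / 0.370451 × 100 = 22.8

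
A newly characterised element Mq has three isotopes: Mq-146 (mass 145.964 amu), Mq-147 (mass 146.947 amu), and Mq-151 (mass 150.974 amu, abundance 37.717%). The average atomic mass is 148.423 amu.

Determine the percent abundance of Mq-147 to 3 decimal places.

57.923%

The remaining 62.283% is split between Mq-146 (fraction x) and Mq-147 (fraction 0.62283 − x).
Substituting: 145.964x + 146.947(0.62283 − x) = 91.48013642
(145.964 − 146.947)x = -0.04286359  ⇒  x = 0.04360, y = 0.57923
Mq-146: 4.360%, Mq-147: 57.923%.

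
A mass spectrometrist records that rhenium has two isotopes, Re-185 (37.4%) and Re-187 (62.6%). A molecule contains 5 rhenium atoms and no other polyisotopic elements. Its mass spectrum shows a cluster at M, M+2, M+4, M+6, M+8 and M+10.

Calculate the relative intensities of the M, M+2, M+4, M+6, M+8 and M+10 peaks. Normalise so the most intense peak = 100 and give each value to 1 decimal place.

2.1 : 17.8 : 59.7 : 100.0 : 83.7 : 28.0

Each Re atom is independently Re-185 (p = 0.374) or Re-187 (q = 0.626); the cluster is the binomial expansion (p + q)^5.
P(M) = 0.374^5 = 0.007317
P(M+2) = 5 × 0.374^4 × 0.626^1 = 0.061239
P(M+4) = 10 × 0.374^3 × 0.626^2 = 0.205005
P(M+6) = 10 × 0.374^2 × 0.626^3 = 0.343136
P(M+8) = 5 × 0.374^1 × 0.626^4 = 0.287170
P(M+10) = 0.626^5 = 0.096133
The M+6 peak is largest (0.343136); scaling to 100 gives 2.1 : 17.8 : 59.7 : 100.0 : 83.7 : 28.0.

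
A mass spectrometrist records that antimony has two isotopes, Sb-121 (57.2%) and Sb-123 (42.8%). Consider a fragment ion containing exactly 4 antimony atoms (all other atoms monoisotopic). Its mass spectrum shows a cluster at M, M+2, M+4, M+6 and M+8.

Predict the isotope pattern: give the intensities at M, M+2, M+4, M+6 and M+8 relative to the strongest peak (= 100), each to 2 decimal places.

Expanding (0.572 + 0.428)^4:
P(M) = 0.572^4 = 0.107049
P(M+2) = 4 × 0.572^3 × 0.428^1 = 0.320400
P(M+4) = 6 × 0.572^2 × 0.428^2 = 0.359609
P(M+6) = 4 × 0.572^1 × 0.428^3 = 0.179385
P(M+8) = 0.428^4 = 0.033556
The M+4 peak is largest (0.359609); scaling to 100 gives 29.77 : 89.10 : 100.00 : 49.88 : 9.33.

29.77 : 89.10 : 100.00 : 49.88 : 9.33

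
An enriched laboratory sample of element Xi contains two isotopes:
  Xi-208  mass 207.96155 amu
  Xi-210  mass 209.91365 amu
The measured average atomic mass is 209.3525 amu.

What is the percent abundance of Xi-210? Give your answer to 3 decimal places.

71.254%

With x = fraction of Xi-208 (so Xi-210 is 1 − x):
207.96155·x + 209.91365·(1 − x) = 209.3525
(207.96155 − 209.91365)·x = 209.3525 − 209.91365
x = -0.56115 / -1.95210 = 0.28746 → 28.746% Xi-208, 71.254% Xi-210.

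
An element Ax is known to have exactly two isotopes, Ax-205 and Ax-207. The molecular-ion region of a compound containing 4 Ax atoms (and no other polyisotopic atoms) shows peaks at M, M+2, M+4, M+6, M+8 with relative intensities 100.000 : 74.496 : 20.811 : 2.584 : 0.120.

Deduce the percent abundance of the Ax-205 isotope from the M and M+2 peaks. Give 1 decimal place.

84.3%

If p is the fraction of Ax that is Ax-205, then I(M+2)/I(M) = [C(4,1)·p^3·(1−p)] / p^4 = 4·(1−p)/p = 74.496/100.000 = 0.7450
(1−p)/p = 0.7450/4 = 0.1862  ⇒  p = 1/(1 + 0.1862) = 0.8430
Ax-205: 84.3%, Ax-207: 15.7%.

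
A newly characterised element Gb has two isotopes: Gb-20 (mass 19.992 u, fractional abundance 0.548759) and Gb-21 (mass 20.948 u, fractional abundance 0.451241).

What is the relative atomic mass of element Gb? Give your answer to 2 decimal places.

The abundance-weighted mean is 0.548759 × 19.992 + 0.451241 × 20.948
= 10.9708 + 9.4526 = 20.4234 u

20.42 u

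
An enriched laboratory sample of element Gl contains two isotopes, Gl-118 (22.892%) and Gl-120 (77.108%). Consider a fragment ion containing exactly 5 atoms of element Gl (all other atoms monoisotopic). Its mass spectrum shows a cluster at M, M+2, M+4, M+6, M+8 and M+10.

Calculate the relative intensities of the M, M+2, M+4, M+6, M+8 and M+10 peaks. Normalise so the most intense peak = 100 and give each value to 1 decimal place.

Each Gl atom is independently Gl-118 (p = 0.22892) or Gl-120 (q = 0.77108); the cluster is the binomial expansion (p + q)^5.
P(M) = 0.22892^5 = 0.000629
P(M+2) = 5 × 0.22892^4 × 0.77108^1 = 0.010588
P(M+4) = 10 × 0.22892^3 × 0.77108^2 = 0.071326
P(M+6) = 10 × 0.22892^2 × 0.77108^3 = 0.240251
P(M+8) = 5 × 0.22892^1 × 0.77108^4 = 0.404624
P(M+10) = 0.77108^5 = 0.272582
The M+8 peak is largest (0.404624); scaling to 100 gives 0.2 : 2.6 : 17.6 : 59.4 : 100.0 : 67.4.

0.2 : 2.6 : 17.6 : 59.4 : 100.0 : 67.4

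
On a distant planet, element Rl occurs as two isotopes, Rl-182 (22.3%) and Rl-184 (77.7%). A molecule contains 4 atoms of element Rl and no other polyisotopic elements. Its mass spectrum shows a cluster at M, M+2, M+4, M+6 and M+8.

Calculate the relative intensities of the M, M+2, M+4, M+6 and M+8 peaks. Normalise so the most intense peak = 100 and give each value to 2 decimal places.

Expanding (0.223 + 0.777)^4:
P(M) = 0.223^4 = 0.002473
P(M+2) = 4 × 0.223^3 × 0.777^1 = 0.034466
P(M+4) = 6 × 0.223^2 × 0.777^2 = 0.180137
P(M+6) = 4 × 0.223^1 × 0.777^3 = 0.418435
P(M+8) = 0.777^4 = 0.364489
The M+6 peak is largest (0.418435); scaling to 100 gives 0.59 : 8.24 : 43.05 : 100.00 : 87.11.

0.59 : 8.24 : 43.05 : 100.00 : 87.11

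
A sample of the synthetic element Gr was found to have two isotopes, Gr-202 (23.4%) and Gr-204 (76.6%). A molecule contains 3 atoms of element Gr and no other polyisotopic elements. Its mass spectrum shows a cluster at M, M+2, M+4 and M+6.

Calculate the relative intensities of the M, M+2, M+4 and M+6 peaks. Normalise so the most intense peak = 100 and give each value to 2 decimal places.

Each Gr atom is independently Gr-202 (p = 0.234) or Gr-204 (q = 0.766); the cluster is the binomial expansion (p + q)^3.
P(M) = 0.234^3 = 0.012813
P(M+2) = 3 × 0.234^2 × 0.766^1 = 0.125829
P(M+4) = 3 × 0.234^1 × 0.766^2 = 0.411903
P(M+6) = 0.766^3 = 0.449455
The M+6 peak is largest (0.449455); scaling to 100 gives 2.85 : 28.00 : 91.64 : 100.00.

2.85 : 28.00 : 91.64 : 100.00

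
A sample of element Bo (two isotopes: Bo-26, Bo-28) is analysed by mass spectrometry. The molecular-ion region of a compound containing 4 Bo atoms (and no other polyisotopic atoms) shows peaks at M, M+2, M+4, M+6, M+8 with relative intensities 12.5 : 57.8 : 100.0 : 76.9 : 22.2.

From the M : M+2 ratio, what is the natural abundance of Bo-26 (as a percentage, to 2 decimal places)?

46.38%

If p is the fraction of Bo that is Bo-26, then I(M+2)/I(M) = [C(4,1)·p^3·(1−p)] / p^4 = 4·(1−p)/p = 57.8/12.5 = 4.6240
(1−p)/p = 4.6240/4 = 1.1560  ⇒  p = 1/(1 + 1.1560) = 0.4638
Bo-26: 46.38%, Bo-28: 53.62%.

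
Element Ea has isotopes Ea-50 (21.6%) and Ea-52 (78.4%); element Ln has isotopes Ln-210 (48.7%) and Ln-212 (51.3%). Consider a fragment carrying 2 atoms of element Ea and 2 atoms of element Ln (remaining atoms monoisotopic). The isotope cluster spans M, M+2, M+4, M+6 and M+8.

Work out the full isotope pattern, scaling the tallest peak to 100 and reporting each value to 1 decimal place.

Element Ea pattern (n=2): 0.046656 : 0.338688 : 0.614656
Element Ln pattern (n=2): 0.237169 : 0.499662 : 0.263169
Convolve the two distributions (both contribute in 2-u steps):
  M: 0.046656×0.237169 = 0.011065
  M+2: 0.046656×0.499662 + 0.338688×0.237169 = 0.103639
  M+4: 0.046656×0.263169 + 0.338688×0.499662 + 0.614656×0.237169 = 0.327285
  M+6: 0.338688×0.263169 + 0.614656×0.499662 = 0.396252
  M+8: 0.614656×0.263169 = 0.161758
Scale to base peak (0.396252) = 100: 2.8 : 26.2 : 82.6 : 100.0 : 40.8

2.8 : 26.2 : 82.6 : 100.0 : 40.8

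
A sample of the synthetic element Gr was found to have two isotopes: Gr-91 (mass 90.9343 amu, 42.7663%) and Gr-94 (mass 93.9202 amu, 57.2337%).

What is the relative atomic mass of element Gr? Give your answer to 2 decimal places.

92.64 amu

Ar = Σ fᵢ·mᵢ = 0.427663 × 90.9343 + 0.572337 × 93.9202
= 38.88924 + 53.75401 = 92.64325 amu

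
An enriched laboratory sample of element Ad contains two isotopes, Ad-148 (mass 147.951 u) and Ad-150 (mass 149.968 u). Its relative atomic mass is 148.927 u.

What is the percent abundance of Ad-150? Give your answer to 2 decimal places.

48.39%

Writing the weighted mean with unknown fraction x of Ad-148:
147.951·x + 149.968·(1 − x) = 148.927
(147.951 − 149.968)·x = 148.927 − 149.968
x = -1.041 / -2.017 = 0.51611 → 51.61% Ad-148, 48.39% Ad-150.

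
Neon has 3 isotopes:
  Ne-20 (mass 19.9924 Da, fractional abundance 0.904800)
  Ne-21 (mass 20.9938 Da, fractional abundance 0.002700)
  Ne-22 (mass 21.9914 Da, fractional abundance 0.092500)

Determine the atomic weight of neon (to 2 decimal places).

The abundance-weighted mean is 0.904800 × 19.9924 + 0.002700 × 20.9938 + 0.092500 × 21.9914
= 18.08912 + 0.05668 + 2.03420 = 20.18000 Da

20.18 Da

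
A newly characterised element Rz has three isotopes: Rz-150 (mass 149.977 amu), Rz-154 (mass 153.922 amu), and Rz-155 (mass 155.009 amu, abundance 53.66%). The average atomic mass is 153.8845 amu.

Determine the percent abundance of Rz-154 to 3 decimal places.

Let x and y be the fractions of Rz-150 and Rz-154. Then x + y = 1 − 0.5366 = 0.4634 and 149.977x + 153.922y = 153.8845 − 0.5366×155.009 = 70.7066706.
Substituting: 149.977x + 153.922(0.4634 − x) = 70.7066706
(149.977 − 153.922)x = -0.6207842  ⇒  x = 0.15736, y = 0.30604
Rz-150: 15.736%, Rz-154: 30.604%.

30.604%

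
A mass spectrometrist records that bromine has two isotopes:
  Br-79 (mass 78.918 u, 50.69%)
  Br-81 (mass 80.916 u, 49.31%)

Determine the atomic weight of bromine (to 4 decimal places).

79.9032 u

Weight each isotope mass by its fractional abundance: 0.5069 × 78.918 + 0.4931 × 80.916
= 40.00353 + 39.89968 = 79.90321 u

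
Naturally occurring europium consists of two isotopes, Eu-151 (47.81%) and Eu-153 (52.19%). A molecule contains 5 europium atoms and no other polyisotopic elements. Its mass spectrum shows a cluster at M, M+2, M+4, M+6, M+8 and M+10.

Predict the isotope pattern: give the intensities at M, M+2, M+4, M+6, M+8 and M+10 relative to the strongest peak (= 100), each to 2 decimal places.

Each Eu atom is independently Eu-151 (p = 0.4781) or Eu-153 (q = 0.5219); the cluster is the binomial expansion (p + q)^5.
P(M) = 0.4781^5 = 0.024980
P(M+2) = 5 × 0.4781^4 × 0.5219^1 = 0.136343
P(M+4) = 10 × 0.4781^3 × 0.5219^2 = 0.297667
P(M+6) = 10 × 0.4781^2 × 0.5219^3 = 0.324937
P(M+8) = 5 × 0.4781^1 × 0.5219^4 = 0.177353
P(M+10) = 0.5219^5 = 0.038720
The M+6 peak is largest (0.324937); scaling to 100 gives 7.69 : 41.96 : 91.61 : 100.00 : 54.58 : 11.92.

7.69 : 41.96 : 91.61 : 100.00 : 54.58 : 11.92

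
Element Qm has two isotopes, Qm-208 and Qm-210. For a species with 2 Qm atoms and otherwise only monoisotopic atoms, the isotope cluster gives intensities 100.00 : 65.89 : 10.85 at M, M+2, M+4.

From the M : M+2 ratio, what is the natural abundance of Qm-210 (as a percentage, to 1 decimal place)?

24.8%

If p is the fraction of Qm that is Qm-208, then I(M+2)/I(M) = [C(2,1)·p^1·(1−p)] / p^2 = 2·(1−p)/p = 65.89/100.00 = 0.6589
(1−p)/p = 0.6589/2 = 0.3295  ⇒  p = 1/(1 + 0.3295) = 0.7522
Qm-208: 75.2%, Qm-210: 24.8%.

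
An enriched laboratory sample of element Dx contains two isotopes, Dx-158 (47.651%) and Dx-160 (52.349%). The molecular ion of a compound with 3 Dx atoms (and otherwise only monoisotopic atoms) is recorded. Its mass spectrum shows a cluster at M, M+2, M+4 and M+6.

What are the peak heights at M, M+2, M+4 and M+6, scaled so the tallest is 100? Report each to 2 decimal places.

27.62 : 91.03 : 100.00 : 36.62

Expanding (0.47651 + 0.52349)^3:
P(M) = 0.47651^3 = 0.108197
P(M+2) = 3 × 0.47651^2 × 0.52349^1 = 0.356594
P(M+4) = 3 × 0.47651^1 × 0.52349^2 = 0.391751
P(M+6) = 0.52349^3 = 0.143458
The M+4 peak is largest (0.391751); scaling to 100 gives 27.62 : 91.03 : 100.00 : 36.62.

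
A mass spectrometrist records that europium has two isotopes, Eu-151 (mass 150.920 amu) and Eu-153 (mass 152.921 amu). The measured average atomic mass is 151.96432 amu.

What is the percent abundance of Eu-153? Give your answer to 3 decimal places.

52.190%

Let x be the fractional abundance of Eu-151; then Eu-153 has abundance 1 − x.
150.920·x + 152.921·(1 − x) = 151.96432
(150.920 − 152.921)·x = 151.96432 − 152.921
x = -0.95668 / -2.001 = 0.47810 → 47.810% Eu-151, 52.190% Eu-153.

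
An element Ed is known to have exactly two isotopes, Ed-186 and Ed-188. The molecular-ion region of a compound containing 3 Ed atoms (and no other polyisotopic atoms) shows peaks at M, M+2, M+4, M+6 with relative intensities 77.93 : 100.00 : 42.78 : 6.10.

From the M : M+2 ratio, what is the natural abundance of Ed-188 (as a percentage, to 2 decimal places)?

Let p = fractional abundance of Ed-186. I(M+2)/I(M) = [C(3,1)·p^2·(1−p)] / p^3 = 3·(1−p)/p = 100.00/77.93 = 1.2832
(1−p)/p = 1.2832/3 = 0.4277  ⇒  p = 1/(1 + 0.4277) = 0.7004
Ed-186: 70.04%, Ed-188: 29.96%.

29.96%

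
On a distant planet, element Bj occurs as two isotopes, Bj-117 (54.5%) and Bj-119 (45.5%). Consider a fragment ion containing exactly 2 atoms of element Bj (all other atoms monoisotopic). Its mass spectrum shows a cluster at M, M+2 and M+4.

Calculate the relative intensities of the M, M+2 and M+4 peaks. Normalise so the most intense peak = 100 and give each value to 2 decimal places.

Each Bj atom is independently Bj-117 (p = 0.545) or Bj-119 (q = 0.455); the cluster is the binomial expansion (p + q)^2.
P(M) = 0.545^2 = 0.297025
P(M+2) = 2 × 0.545^1 × 0.455^1 = 0.495950
P(M+4) = 0.455^2 = 0.207025
The M+2 peak is largest (0.495950); scaling to 100 gives 59.89 : 100.00 : 41.74.

59.89 : 100.00 : 41.74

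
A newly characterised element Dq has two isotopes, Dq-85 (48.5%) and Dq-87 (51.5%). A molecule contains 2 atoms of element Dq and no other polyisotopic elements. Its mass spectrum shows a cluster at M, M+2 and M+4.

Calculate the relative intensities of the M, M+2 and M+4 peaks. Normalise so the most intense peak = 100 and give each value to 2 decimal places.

Expanding (0.485 + 0.515)^2:
P(M) = 0.485^2 = 0.235225
P(M+2) = 2 × 0.485^1 × 0.515^1 = 0.499550
P(M+4) = 0.515^2 = 0.265225
The M+2 peak is largest (0.499550); scaling to 100 gives 47.09 : 100.00 : 53.09.

47.09 : 100.00 : 53.09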